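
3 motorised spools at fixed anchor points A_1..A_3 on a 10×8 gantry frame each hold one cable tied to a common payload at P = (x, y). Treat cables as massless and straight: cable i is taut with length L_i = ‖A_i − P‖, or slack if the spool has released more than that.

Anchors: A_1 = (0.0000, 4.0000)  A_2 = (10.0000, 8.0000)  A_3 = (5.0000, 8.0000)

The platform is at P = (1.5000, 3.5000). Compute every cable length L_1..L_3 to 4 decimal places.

(1.5811, 9.6177, 5.7009)

L_1 = √((0.0000−1.5000)² + (4.0000−3.5000)²) = 1.5811
L_2 = √((10.0000−1.5000)² + (8.0000−3.5000)²) = 9.6177
L_3 = √((5.0000−1.5000)² + (8.0000−3.5000)²) = 5.7009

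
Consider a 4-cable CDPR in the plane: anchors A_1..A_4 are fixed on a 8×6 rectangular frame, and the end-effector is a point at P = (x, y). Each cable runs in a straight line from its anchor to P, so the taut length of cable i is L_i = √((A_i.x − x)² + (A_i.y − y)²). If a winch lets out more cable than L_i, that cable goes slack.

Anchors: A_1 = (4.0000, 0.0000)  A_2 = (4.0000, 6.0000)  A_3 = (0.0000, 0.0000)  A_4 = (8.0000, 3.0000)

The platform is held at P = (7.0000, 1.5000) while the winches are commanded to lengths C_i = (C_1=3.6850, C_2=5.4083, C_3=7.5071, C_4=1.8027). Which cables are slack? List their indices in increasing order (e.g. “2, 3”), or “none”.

cable 1: √((-3.0000)²+(-1.5000)²)=3.3541, C_1=3.6850: slack
cable 2: √((-3.0000)²+(4.5000)²)=5.4083, C_2=5.4083: taut
cable 3: √((-7.0000)²+(-1.5000)²)=7.1589, C_3=7.5071: slack
cable 4: √((1.0000)²+(1.5000)²)=1.8028, C_4=1.8027: taut

1, 3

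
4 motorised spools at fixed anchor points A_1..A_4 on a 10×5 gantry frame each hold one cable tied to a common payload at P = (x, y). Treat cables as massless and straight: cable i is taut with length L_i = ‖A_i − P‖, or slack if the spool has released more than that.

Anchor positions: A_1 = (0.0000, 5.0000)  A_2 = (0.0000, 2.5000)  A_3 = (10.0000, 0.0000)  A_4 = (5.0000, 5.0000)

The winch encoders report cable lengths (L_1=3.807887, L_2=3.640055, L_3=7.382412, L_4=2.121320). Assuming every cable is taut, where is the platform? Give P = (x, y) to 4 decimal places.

each cable: (A_i−P)·(A_i−P) = L_i²; let q_i = ‖A_i‖²−L_i²
q_1 = 0.0000+25.0000−14.5000 = 10.5000
row 1: 0.0000x + 5.0000y = 17.5000  (q_2=-7.0000)
row 2: -20.0000x + 10.0000y = -35.0000  (q_3=45.5000)
row 3: -10.0000x + 0.0000y = -35.0000  (q_4=45.5000)
Cramer on rows 1–2 → x = 3.5000, y = 3.5000
check cable 4: ‖A_4−P‖² = 4.5000 ≈ L_4² = 4.5000 ✓

(3.5000, 3.5000)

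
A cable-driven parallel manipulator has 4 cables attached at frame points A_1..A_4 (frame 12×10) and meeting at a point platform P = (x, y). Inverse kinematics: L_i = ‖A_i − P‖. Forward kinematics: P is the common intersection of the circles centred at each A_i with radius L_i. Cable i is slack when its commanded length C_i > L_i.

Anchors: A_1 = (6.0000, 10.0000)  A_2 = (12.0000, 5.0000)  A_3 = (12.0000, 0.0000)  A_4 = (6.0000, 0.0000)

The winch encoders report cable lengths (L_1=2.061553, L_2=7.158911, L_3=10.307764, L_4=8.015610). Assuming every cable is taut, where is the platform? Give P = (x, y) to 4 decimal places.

circle eqns → linear via eq_j − eq_1; set q_j = A_j·A_j − L_j²
q_1 = 36.0000+100.0000−4.2500 = 131.7500
-12.0000·x + 10.0000·y = q_1−q_2 = 14.0000
-12.0000·x + 20.0000·y = q_1−q_3 = 94.0000
0.0000·x + 20.0000·y = q_1−q_4 = 160.0000
solve first two rows → x=5.5000, y=8.0000
check cable 4: ‖A_4−P‖² = 64.2500 ≈ L_4² = 64.2500 ✓

(5.5000, 8.0000)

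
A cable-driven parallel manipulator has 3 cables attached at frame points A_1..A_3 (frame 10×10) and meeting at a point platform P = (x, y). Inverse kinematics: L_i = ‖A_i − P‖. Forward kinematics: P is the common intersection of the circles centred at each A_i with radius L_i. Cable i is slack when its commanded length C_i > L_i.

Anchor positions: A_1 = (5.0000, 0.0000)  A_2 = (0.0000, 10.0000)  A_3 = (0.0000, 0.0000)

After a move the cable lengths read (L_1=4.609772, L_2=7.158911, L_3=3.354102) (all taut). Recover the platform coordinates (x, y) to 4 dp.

each cable: (A_i−P)·(A_i−P) = L_i²; let q_i = ‖A_i‖²−L_i²
q_1 = 25.0000+0.0000−21.2500 = 3.7500
row 1: 10.0000x − 20.0000y = -45.0000  (q_2=48.7500)
row 2: 10.0000x + 0.0000y = 15.0000  (q_3=-11.2500)
Cramer on rows 1–2 → x = 1.5000, y = 3.0000

(1.5000, 3.0000)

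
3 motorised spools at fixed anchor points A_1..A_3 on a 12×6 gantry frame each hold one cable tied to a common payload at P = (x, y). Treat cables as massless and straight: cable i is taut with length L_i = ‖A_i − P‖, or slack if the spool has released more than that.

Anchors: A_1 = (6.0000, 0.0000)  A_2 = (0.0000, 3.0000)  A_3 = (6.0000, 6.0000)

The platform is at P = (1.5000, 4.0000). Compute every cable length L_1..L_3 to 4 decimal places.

(6.0208, 1.8028, 4.9244)

L_1: Δ = A_1−P = (4.5000, -4.0000) → ‖Δ‖ = √36.2500 = 6.0208
L_2: Δ = A_2−P = (-1.5000, -1.0000) → ‖Δ‖ = √3.2500 = 1.8028
L_3: Δ = A_3−P = (4.5000, 2.0000) → ‖Δ‖ = √24.2500 = 4.9244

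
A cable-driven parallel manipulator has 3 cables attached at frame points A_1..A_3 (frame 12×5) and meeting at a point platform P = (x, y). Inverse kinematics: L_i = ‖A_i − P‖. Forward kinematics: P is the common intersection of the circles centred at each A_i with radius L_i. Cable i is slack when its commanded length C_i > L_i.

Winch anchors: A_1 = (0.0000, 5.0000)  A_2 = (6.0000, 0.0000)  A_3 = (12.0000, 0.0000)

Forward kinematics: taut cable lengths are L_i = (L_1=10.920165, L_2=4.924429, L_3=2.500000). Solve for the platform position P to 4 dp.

(10.5000, 2.0000)

circle eqns → linear via eq_j − eq_1; set k_j = A_j·A_j − L_j²
k_1 = 0.0000+25.0000−119.2500 = -94.2500
-12.0000·x + 10.0000·y = k_1−k_2 = -106.0000
-24.0000·x + 10.0000·y = k_1−k_3 = -232.0000
solve first two rows → x=10.5000, y=2.0000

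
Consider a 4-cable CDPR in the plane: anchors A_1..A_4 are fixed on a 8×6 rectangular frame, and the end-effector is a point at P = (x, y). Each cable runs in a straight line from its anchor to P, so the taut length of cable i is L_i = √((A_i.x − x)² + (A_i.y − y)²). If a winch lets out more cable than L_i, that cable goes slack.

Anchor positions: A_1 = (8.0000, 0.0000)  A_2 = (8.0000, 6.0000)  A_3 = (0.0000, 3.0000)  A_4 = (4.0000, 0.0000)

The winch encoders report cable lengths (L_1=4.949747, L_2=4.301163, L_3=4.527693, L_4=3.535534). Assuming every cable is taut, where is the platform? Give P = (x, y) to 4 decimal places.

circle eqns → linear via eq_j − eq_1; set c_j = A_j·A_j − L_j²
c_1 = 64.0000+0.0000−24.5000 = 39.5000
0.0000·x − 12.0000·y = c_1−c_2 = -42.0000
16.0000·x − 6.0000·y = c_1−c_3 = 51.0000
8.0000·x + 0.0000·y = c_1−c_4 = 36.0000
solve first two rows → x=4.5000, y=3.5000
check cable 4: ‖A_4−P‖² = 12.5000 ≈ L_4² = 12.5000 ✓

(4.5000, 3.5000)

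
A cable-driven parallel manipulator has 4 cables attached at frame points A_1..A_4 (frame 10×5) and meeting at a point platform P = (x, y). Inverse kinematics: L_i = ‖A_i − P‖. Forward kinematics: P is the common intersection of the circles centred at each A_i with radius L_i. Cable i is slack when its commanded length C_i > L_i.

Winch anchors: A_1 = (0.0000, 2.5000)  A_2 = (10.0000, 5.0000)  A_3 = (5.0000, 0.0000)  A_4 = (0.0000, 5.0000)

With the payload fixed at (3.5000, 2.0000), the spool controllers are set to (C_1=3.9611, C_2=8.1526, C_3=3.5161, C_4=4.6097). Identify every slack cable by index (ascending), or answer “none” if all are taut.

cable 1: √((-3.5000)²+(0.5000)²)=3.5355, C_1=3.9611: slack
cable 2: √((6.5000)²+(3.0000)²)=7.1589, C_2=8.1526: slack
cable 3: √((1.5000)²+(-2.0000)²)=2.5000, C_3=3.5161: slack
cable 4: √((-3.5000)²+(3.0000)²)=4.6098, C_4=4.6097: taut

1, 2, 3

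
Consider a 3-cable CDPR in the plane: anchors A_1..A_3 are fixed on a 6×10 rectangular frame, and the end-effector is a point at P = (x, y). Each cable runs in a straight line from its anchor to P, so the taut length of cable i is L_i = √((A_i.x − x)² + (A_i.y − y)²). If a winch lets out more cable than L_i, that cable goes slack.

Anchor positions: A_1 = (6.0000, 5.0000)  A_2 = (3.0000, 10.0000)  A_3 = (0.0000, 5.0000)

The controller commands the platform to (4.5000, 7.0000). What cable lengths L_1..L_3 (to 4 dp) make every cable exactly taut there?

(2.5000, 3.3541, 4.9244)

L_1 = √((6.0000−4.5000)² + (5.0000−7.0000)²) = 2.5000
L_2 = √((3.0000−4.5000)² + (10.0000−7.0000)²) = 3.3541
L_3 = √((0.0000−4.5000)² + (5.0000−7.0000)²) = 4.9244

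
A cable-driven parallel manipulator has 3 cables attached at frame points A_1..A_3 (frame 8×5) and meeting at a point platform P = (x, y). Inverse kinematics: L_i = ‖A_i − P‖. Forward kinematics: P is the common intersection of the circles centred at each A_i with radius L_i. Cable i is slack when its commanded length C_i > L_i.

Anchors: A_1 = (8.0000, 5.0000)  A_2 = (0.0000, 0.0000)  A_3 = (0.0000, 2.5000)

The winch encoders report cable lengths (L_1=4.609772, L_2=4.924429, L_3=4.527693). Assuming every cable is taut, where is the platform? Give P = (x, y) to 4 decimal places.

(4.5000, 2.0000)

circle eqns → linear via eq_j − eq_1; set q_j = A_j·A_j − L_j²
q_1 = 64.0000+25.0000−21.2500 = 67.7500
16.0000·x + 10.0000·y = q_1−q_2 = 92.0000
16.0000·x + 5.0000·y = q_1−q_3 = 82.0000
solve first two rows → x=4.5000, y=2.0000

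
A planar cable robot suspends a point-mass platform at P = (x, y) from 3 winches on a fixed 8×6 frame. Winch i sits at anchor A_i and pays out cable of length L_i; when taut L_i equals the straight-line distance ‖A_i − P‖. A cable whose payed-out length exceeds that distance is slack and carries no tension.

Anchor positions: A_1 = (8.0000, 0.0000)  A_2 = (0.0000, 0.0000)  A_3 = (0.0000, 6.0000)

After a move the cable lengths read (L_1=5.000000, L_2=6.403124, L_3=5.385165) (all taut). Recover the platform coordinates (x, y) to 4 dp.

each cable: (A_i−P)·(A_i−P) = L_i²; let c_i = ‖A_i‖²−L_i²
c_1 = 64.0000+0.0000−25.0000 = 39.0000
row 1: 16.0000x + 0.0000y = 80.0000  (c_2=-41.0000)
row 2: 16.0000x − 12.0000y = 32.0000  (c_3=7.0000)
Cramer on rows 1–2 → x = 5.0000, y = 4.0000

(5.0000, 4.0000)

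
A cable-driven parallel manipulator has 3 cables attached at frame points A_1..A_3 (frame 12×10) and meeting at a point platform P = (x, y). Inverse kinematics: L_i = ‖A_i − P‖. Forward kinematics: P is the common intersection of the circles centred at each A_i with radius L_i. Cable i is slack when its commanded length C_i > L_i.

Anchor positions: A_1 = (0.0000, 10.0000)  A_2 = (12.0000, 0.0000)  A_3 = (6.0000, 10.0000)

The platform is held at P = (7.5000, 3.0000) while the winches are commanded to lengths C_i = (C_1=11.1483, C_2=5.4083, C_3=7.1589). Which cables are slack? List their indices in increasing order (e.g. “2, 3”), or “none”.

cable 1: √((-7.5000)²+(7.0000)²)=10.2591, C_1=11.1483: slack
cable 2: √((4.5000)²+(-3.0000)²)=5.4083, C_2=5.4083: taut
cable 3: √((-1.5000)²+(7.0000)²)=7.1589, C_3=7.1589: taut

1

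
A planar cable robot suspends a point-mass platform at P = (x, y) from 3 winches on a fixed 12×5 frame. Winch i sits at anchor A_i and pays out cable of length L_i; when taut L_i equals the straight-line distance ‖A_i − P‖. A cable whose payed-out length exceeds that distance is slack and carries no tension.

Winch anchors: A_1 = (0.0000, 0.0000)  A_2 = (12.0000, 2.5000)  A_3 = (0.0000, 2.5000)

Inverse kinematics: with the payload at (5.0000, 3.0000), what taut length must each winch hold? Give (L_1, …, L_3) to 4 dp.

(5.8310, 7.0178, 5.0249)

L_1: Δ = A_1−P = (-5.0000, -3.0000) → ‖Δ‖ = √34.0000 = 5.8310
L_2: Δ = A_2−P = (7.0000, -0.5000) → ‖Δ‖ = √49.2500 = 7.0178
L_3: Δ = A_3−P = (-5.0000, -0.5000) → ‖Δ‖ = √25.2500 = 5.0249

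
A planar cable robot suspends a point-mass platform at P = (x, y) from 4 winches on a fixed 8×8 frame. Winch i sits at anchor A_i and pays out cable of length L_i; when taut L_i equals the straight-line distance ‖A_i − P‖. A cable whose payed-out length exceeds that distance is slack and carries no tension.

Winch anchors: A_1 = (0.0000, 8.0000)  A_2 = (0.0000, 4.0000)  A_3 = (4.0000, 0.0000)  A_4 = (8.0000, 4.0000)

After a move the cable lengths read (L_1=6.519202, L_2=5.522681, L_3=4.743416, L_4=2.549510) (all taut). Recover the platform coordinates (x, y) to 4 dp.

each cable: (A_i−P)·(A_i−P) = L_i²; let c_i = ‖A_i‖²−L_i²
c_1 = 0.0000+64.0000−42.5000 = 21.5000
row 1: 0.0000x + 8.0000y = 36.0000  (c_2=-14.5000)
row 2: -8.0000x + 16.0000y = 28.0000  (c_3=-6.5000)
row 3: -16.0000x + 8.0000y = -52.0000  (c_4=73.5000)
Cramer on rows 1–2 → x = 5.5000, y = 4.5000
check cable 4: ‖A_4−P‖² = 6.5000 ≈ L_4² = 6.5000 ✓

(5.5000, 4.5000)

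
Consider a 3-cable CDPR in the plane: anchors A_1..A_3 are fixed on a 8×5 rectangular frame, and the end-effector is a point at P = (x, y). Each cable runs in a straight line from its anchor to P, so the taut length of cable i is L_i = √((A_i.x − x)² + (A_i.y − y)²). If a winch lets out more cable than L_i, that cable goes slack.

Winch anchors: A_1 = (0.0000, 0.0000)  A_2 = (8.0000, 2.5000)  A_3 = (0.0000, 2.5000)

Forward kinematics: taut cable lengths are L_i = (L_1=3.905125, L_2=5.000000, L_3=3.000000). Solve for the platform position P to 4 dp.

circle eqns → linear via eq_j − eq_1; set c_j = A_j·A_j − L_j²
c_1 = 0.0000+0.0000−15.2500 = -15.2500
-16.0000·x − 5.0000·y = c_1−c_2 = -60.5000
0.0000·x − 5.0000·y = c_1−c_3 = -12.5000
solve first two rows → x=3.0000, y=2.5000

(3.0000, 2.5000)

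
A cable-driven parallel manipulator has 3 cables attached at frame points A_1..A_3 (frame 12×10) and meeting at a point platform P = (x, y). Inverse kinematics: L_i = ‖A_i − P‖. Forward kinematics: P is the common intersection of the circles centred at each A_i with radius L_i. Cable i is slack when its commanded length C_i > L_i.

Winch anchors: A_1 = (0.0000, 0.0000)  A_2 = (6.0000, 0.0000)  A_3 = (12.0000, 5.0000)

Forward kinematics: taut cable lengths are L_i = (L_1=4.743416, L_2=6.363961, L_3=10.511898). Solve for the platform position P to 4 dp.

(1.5000, 4.5000)

each cable: (A_i−P)·(A_i−P) = L_i²; let k_i = ‖A_i‖²−L_i²
k_1 = 0.0000+0.0000−22.5000 = -22.5000
row 1: -12.0000x + 0.0000y = -18.0000  (k_2=-4.5000)
row 2: -24.0000x − 10.0000y = -81.0000  (k_3=58.5000)
Cramer on rows 1–2 → x = 1.5000, y = 4.5000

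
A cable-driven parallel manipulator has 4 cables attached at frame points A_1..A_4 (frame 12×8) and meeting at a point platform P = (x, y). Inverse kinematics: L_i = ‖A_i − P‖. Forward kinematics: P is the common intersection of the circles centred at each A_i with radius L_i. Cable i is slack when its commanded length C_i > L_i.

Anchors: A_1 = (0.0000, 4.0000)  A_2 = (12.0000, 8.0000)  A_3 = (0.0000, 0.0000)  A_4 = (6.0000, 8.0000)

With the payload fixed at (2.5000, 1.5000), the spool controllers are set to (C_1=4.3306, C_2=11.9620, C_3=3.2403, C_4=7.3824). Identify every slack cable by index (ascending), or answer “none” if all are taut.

1, 2, 3

cable 1: L_1 = ‖A_1−P‖ = 3.5355;  C_1 = 4.3306 → slack
cable 2: L_2 = ‖A_2−P‖ = 11.5109;  C_2 = 11.9620 → slack
cable 3: L_3 = ‖A_3−P‖ = 2.9155;  C_3 = 3.2403 → slack
cable 4: L_4 = ‖A_4−P‖ = 7.3824;  C_4 = 7.3824 → taut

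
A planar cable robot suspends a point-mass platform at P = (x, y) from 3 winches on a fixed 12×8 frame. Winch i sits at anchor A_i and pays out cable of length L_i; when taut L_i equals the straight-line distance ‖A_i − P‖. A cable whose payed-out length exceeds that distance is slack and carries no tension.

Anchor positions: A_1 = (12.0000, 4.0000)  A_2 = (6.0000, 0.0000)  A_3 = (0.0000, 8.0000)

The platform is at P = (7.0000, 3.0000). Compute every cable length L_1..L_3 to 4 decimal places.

L_1 = √((12.0000−7.0000)² + (4.0000−3.0000)²) = 5.0990
L_2 = √((6.0000−7.0000)² + (0.0000−3.0000)²) = 3.1623
L_3 = √((0.0000−7.0000)² + (8.0000−3.0000)²) = 8.6023

(5.0990, 3.1623, 8.6023)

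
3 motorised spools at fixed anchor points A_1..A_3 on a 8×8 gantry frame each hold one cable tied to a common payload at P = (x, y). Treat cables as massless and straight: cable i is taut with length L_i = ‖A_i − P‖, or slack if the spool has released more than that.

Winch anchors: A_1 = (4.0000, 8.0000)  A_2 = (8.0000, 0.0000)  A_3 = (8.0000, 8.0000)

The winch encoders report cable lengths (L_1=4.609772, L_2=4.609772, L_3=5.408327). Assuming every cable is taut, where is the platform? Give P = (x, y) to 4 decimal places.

each cable: (A_i−P)·(A_i−P) = L_i²; let k_i = ‖A_i‖²−L_i²
k_1 = 16.0000+64.0000−21.2500 = 58.7500
row 1: -8.0000x + 16.0000y = 16.0000  (k_2=42.7500)
row 2: -8.0000x + 0.0000y = -40.0000  (k_3=98.7500)
Cramer on rows 1–2 → x = 5.0000, y = 3.5000

(5.0000, 3.5000)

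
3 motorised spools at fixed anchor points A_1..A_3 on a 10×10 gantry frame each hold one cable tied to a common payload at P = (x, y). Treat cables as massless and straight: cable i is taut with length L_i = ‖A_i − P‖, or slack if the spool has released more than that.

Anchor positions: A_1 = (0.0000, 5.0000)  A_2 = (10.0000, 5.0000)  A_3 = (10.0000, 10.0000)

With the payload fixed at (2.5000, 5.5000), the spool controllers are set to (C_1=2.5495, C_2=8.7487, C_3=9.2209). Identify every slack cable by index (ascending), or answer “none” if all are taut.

2, 3

i=1: geometric 2.5495 vs commanded 2.5495 ⇒ taut
i=2: geometric 7.5166 vs commanded 8.7487 ⇒ slack
i=3: geometric 8.7464 vs commanded 9.2209 ⇒ slack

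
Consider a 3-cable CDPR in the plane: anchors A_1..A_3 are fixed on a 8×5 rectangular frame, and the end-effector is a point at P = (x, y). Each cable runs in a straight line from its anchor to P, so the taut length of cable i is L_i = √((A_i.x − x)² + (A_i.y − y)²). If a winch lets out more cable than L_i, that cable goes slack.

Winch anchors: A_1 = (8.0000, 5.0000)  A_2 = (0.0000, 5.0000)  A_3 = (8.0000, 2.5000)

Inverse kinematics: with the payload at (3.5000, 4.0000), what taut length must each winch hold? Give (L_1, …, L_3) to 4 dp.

(4.6098, 3.6401, 4.7434)

cable 1: Δx=4.5000, Δy=1.0000; L_1 = √(Δx²+Δy²) = 4.6098
cable 2: Δx=-3.5000, Δy=1.0000; L_2 = √(Δx²+Δy²) = 3.6401
cable 3: Δx=4.5000, Δy=-1.5000; L_3 = √(Δx²+Δy²) = 4.7434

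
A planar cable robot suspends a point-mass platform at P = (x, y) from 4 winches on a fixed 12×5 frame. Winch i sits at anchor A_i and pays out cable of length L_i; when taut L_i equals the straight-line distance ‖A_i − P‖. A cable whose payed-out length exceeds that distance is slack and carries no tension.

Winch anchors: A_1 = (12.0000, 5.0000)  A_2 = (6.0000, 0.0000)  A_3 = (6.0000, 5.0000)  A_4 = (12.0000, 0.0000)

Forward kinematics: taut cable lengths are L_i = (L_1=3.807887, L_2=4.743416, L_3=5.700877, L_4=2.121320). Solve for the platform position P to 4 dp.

each cable: (A_i−P)·(A_i−P) = L_i²; let q_i = ‖A_i‖²−L_i²
q_1 = 144.0000+25.0000−14.5000 = 154.5000
row 1: 12.0000x + 10.0000y = 141.0000  (q_2=13.5000)
row 2: 12.0000x + 0.0000y = 126.0000  (q_3=28.5000)
row 3: 0.0000x + 10.0000y = 15.0000  (q_4=139.5000)
Cramer on rows 1–2 → x = 10.5000, y = 1.5000
check cable 4: ‖A_4−P‖² = 4.5000 ≈ L_4² = 4.5000 ✓

(10.5000, 1.5000)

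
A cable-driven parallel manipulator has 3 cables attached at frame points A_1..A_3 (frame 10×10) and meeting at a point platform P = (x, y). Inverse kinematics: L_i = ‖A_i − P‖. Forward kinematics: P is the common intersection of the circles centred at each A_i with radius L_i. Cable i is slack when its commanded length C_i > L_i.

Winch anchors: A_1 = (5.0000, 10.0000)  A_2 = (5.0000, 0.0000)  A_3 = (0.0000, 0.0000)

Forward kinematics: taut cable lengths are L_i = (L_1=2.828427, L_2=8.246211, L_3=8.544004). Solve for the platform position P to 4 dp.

circle eqns → linear via eq_j − eq_1; set q_j = A_j·A_j − L_j²
q_1 = 25.0000+100.0000−8.0000 = 117.0000
0.0000·x + 20.0000·y = q_1−q_2 = 160.0000
10.0000·x + 20.0000·y = q_1−q_3 = 190.0000
solve first two rows → x=3.0000, y=8.0000

(3.0000, 8.0000)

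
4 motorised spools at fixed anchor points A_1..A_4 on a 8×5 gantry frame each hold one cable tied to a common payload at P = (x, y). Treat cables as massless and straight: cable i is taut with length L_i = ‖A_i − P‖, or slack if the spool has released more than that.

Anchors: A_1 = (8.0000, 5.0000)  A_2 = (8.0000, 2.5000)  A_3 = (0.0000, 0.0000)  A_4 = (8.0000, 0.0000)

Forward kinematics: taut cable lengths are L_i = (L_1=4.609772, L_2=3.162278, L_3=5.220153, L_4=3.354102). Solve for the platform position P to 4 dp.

expand ‖A_i−P‖²=L_i² and subtract eq 1 (q_i ≔ ‖A_i‖²−L_i²)
q_1 = 64.0000+25.0000−21.2500 = 67.7500
eq1−eq2 → [0.0000  5.0000]·P = 7.5000
eq1−eq3 → [16.0000  10.0000]·P = 95.0000
eq1−eq4 → [0.0000  10.0000]·P = 15.0000
2×2 solve → P = (5.0000, 1.5000)
check cable 4: ‖A_4−P‖² = 11.2500 ≈ L_4² = 11.2500 ✓

(5.0000, 1.5000)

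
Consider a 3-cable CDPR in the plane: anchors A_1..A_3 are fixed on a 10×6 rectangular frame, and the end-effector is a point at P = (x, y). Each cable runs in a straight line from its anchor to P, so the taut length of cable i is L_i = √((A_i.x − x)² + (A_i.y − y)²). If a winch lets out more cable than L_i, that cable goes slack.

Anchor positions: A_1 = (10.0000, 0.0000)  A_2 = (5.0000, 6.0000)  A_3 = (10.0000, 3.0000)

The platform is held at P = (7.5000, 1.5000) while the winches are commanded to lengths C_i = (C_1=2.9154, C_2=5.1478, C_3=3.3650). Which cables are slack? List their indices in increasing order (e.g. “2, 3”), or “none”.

3

cable 1: √((2.5000)²+(-1.5000)²)=2.9155, C_1=2.9154: taut
cable 2: √((-2.5000)²+(4.5000)²)=5.1478, C_2=5.1478: taut
cable 3: √((2.5000)²+(1.5000)²)=2.9155, C_3=3.3650: slack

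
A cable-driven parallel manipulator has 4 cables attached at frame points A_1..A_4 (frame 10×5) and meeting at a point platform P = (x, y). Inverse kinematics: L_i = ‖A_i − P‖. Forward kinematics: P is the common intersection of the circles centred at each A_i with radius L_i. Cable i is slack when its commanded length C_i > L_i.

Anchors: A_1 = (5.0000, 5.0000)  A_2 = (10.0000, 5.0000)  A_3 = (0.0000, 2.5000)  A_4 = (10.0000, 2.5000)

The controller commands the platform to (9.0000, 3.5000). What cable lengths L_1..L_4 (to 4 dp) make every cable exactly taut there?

L_1: Δ = A_1−P = (-4.0000, 1.5000) → ‖Δ‖ = √18.2500 = 4.2720
L_2: Δ = A_2−P = (1.0000, 1.5000) → ‖Δ‖ = √3.2500 = 1.8028
L_3: Δ = A_3−P = (-9.0000, -1.0000) → ‖Δ‖ = √82.0000 = 9.0554
L_4: Δ = A_4−P = (1.0000, -1.0000) → ‖Δ‖ = √2.0000 = 1.4142

(4.2720, 1.8028, 9.0554, 1.4142)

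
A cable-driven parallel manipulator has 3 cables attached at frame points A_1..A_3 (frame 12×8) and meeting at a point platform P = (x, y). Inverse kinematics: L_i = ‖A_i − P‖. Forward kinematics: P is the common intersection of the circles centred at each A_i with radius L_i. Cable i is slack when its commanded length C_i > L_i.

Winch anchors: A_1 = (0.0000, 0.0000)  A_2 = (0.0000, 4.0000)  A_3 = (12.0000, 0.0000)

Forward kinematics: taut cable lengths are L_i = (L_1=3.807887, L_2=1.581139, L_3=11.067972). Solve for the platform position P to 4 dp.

(1.5000, 3.5000)

expand ‖A_i−P‖²=L_i² and subtract eq 1 (k_i ≔ ‖A_i‖²−L_i²)
k_1 = 0.0000+0.0000−14.5000 = -14.5000
eq1−eq2 → [0.0000  -8.0000]·P = -28.0000
eq1−eq3 → [-24.0000  0.0000]·P = -36.0000
2×2 solve → P = (1.5000, 3.5000)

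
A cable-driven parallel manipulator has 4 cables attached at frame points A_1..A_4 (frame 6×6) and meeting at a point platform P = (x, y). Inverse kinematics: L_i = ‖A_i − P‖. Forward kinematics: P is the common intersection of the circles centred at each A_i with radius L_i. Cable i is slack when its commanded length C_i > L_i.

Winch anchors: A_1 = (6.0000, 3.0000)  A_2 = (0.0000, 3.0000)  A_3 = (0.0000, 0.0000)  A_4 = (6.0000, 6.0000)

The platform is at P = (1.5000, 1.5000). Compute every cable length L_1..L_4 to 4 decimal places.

(4.7434, 2.1213, 2.1213, 6.3640)

L_1 = √((6.0000−1.5000)² + (3.0000−1.5000)²) = 4.7434
L_2 = √((0.0000−1.5000)² + (3.0000−1.5000)²) = 2.1213
L_3 = √((0.0000−1.5000)² + (0.0000−1.5000)²) = 2.1213
L_4 = √((6.0000−1.5000)² + (6.0000−1.5000)²) = 6.3640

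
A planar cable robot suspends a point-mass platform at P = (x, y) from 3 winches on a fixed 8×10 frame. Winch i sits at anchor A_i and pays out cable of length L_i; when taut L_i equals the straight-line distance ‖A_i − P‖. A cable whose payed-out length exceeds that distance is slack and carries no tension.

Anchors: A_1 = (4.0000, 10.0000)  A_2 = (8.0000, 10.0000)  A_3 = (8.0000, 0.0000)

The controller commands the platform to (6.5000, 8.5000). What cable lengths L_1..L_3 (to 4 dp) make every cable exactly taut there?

(2.9155, 2.1213, 8.6313)

L_1 = √((4.0000−6.5000)² + (10.0000−8.5000)²) = 2.9155
L_2 = √((8.0000−6.5000)² + (10.0000−8.5000)²) = 2.1213
L_3 = √((8.0000−6.5000)² + (0.0000−8.5000)²) = 8.6313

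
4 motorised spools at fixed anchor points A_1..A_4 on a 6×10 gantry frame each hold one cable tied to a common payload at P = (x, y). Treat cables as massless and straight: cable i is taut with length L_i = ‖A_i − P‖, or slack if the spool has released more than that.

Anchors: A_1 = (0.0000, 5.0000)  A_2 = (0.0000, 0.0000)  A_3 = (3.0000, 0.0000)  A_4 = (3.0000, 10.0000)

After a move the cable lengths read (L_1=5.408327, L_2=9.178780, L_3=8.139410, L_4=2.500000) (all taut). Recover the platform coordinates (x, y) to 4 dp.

(4.5000, 8.0000)

each cable: (A_i−P)·(A_i−P) = L_i²; let c_i = ‖A_i‖²−L_i²
c_1 = 0.0000+25.0000−29.2500 = -4.2500
row 1: 0.0000x + 10.0000y = 80.0000  (c_2=-84.2500)
row 2: -6.0000x + 10.0000y = 53.0000  (c_3=-57.2500)
row 3: -6.0000x − 10.0000y = -107.0000  (c_4=102.7500)
Cramer on rows 1–2 → x = 4.5000, y = 8.0000
check cable 4: ‖A_4−P‖² = 6.2500 ≈ L_4² = 6.2500 ✓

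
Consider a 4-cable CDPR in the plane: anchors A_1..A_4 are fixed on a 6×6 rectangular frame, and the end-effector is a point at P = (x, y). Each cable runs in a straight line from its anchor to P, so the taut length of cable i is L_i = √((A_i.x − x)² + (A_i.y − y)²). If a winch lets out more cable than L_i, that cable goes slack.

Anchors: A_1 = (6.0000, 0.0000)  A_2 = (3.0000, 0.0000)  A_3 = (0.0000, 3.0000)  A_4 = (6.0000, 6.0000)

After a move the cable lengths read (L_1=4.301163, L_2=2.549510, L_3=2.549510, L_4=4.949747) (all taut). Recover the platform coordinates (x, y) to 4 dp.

circle eqns → linear via eq_j − eq_1; set c_j = A_j·A_j − L_j²
c_1 = 36.0000+0.0000−18.5000 = 17.5000
6.0000·x + 0.0000·y = c_1−c_2 = 15.0000
12.0000·x − 6.0000·y = c_1−c_3 = 15.0000
0.0000·x − 12.0000·y = c_1−c_4 = -30.0000
solve first two rows → x=2.5000, y=2.5000
check cable 4: ‖A_4−P‖² = 24.5000 ≈ L_4² = 24.5000 ✓

(2.5000, 2.5000)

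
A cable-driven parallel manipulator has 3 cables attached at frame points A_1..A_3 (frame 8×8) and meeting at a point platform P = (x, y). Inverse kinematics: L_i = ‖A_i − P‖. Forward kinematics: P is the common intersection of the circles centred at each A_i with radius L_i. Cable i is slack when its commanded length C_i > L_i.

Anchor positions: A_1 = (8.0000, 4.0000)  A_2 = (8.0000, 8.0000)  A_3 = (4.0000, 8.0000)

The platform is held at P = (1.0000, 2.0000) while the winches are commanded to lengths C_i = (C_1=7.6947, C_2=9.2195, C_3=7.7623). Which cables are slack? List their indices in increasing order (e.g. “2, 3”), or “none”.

1, 3

cable 1: L_1 = ‖A_1−P‖ = 7.2801;  C_1 = 7.6947 → slack
cable 2: L_2 = ‖A_2−P‖ = 9.2195;  C_2 = 9.2195 → taut
cable 3: L_3 = ‖A_3−P‖ = 6.7082;  C_3 = 7.7623 → slack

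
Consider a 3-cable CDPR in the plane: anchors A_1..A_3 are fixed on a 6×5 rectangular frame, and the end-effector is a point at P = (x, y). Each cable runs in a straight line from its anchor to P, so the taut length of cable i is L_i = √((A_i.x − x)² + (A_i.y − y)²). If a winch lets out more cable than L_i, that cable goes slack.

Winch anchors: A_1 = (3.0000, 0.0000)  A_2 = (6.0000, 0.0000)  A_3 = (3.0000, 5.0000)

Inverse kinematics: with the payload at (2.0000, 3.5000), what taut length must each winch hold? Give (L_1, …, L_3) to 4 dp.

L_1 = √((3.0000−2.0000)² + (0.0000−3.5000)²) = 3.6401
L_2 = √((6.0000−2.0000)² + (0.0000−3.5000)²) = 5.3151
L_3 = √((3.0000−2.0000)² + (5.0000−3.5000)²) = 1.8028

(3.6401, 5.3151, 1.8028)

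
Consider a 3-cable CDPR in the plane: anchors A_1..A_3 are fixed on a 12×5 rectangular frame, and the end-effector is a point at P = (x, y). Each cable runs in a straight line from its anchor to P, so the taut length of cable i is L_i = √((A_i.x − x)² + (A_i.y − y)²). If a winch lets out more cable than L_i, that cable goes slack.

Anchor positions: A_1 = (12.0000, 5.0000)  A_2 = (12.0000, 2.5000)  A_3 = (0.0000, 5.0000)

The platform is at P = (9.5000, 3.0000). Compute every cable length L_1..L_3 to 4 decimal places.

(3.2016, 2.5495, 9.7082)

L_1 = √((12.0000−9.5000)² + (5.0000−3.0000)²) = 3.2016
L_2 = √((12.0000−9.5000)² + (2.5000−3.0000)²) = 2.5495
L_3 = √((0.0000−9.5000)² + (5.0000−3.0000)²) = 9.7082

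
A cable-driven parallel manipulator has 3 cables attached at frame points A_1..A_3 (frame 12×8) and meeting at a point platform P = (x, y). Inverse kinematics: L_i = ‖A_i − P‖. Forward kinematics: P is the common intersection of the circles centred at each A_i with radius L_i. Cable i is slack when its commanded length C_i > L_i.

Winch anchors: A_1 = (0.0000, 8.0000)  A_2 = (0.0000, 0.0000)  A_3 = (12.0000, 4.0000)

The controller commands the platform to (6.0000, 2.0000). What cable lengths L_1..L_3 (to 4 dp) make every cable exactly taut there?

(8.4853, 6.3246, 6.3246)

cable 1: Δx=-6.0000, Δy=6.0000; L_1 = √(Δx²+Δy²) = 8.4853
cable 2: Δx=-6.0000, Δy=-2.0000; L_2 = √(Δx²+Δy²) = 6.3246
cable 3: Δx=6.0000, Δy=2.0000; L_3 = √(Δx²+Δy²) = 6.3246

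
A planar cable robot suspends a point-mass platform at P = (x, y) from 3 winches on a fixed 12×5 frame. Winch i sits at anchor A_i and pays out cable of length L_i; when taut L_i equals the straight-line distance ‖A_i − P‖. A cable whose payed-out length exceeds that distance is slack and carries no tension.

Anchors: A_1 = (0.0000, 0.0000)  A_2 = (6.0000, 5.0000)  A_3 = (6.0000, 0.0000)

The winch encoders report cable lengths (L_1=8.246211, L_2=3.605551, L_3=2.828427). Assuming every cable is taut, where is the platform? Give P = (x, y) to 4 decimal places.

circle eqns → linear via eq_j − eq_1; set q_j = A_j·A_j − L_j²
q_1 = 0.0000+0.0000−68.0000 = -68.0000
-12.0000·x − 10.0000·y = q_1−q_2 = -116.0000
-12.0000·x + 0.0000·y = q_1−q_3 = -96.0000
solve first two rows → x=8.0000, y=2.0000

(8.0000, 2.0000)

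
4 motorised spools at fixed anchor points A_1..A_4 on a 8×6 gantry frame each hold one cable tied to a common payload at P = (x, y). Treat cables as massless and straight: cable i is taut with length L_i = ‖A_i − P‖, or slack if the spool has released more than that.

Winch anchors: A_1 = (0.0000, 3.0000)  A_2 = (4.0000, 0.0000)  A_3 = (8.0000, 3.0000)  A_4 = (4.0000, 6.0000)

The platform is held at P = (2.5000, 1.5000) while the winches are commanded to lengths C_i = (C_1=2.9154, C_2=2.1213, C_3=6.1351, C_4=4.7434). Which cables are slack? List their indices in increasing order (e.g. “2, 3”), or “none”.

3

cable 1: L_1 = ‖A_1−P‖ = 2.9155;  C_1 = 2.9154 → taut
cable 2: L_2 = ‖A_2−P‖ = 2.1213;  C_2 = 2.1213 → taut
cable 3: L_3 = ‖A_3−P‖ = 5.7009;  C_3 = 6.1351 → slack
cable 4: L_4 = ‖A_4−P‖ = 4.7434;  C_4 = 4.7434 → taut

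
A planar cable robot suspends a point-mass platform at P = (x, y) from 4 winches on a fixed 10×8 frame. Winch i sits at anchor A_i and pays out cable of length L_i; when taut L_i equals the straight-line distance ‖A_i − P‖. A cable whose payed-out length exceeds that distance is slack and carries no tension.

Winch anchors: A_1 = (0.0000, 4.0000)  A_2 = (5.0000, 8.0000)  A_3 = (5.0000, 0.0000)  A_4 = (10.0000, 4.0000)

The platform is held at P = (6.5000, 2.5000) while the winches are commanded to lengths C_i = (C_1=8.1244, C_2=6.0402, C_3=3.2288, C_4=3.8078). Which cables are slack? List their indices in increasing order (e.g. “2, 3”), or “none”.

cable 1: L_1 = ‖A_1−P‖ = 6.6708;  C_1 = 8.1244 → slack
cable 2: L_2 = ‖A_2−P‖ = 5.7009;  C_2 = 6.0402 → slack
cable 3: L_3 = ‖A_3−P‖ = 2.9155;  C_3 = 3.2288 → slack
cable 4: L_4 = ‖A_4−P‖ = 3.8079;  C_4 = 3.8078 → taut

1, 2, 3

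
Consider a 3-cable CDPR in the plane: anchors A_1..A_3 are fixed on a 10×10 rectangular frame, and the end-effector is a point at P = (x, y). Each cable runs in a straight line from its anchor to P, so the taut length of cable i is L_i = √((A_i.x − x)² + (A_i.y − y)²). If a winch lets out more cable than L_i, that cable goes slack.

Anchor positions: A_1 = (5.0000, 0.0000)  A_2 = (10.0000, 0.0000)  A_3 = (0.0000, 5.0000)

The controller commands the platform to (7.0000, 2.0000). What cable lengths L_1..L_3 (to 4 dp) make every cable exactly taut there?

L_1 = √((5.0000−7.0000)² + (0.0000−2.0000)²) = 2.8284
L_2 = √((10.0000−7.0000)² + (0.0000−2.0000)²) = 3.6056
L_3 = √((0.0000−7.0000)² + (5.0000−2.0000)²) = 7.6158

(2.8284, 3.6056, 7.6158)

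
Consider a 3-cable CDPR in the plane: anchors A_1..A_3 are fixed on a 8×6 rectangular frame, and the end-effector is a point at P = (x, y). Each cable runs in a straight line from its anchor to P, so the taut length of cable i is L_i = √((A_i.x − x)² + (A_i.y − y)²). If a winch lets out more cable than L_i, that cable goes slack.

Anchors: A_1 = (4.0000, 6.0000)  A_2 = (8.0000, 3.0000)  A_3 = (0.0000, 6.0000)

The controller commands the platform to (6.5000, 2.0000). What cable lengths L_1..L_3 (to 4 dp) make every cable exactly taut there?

(4.7170, 1.8028, 7.6322)

cable 1: Δx=-2.5000, Δy=4.0000; L_1 = √(Δx²+Δy²) = 4.7170
cable 2: Δx=1.5000, Δy=1.0000; L_2 = √(Δx²+Δy²) = 1.8028
cable 3: Δx=-6.5000, Δy=4.0000; L_3 = √(Δx²+Δy²) = 7.6322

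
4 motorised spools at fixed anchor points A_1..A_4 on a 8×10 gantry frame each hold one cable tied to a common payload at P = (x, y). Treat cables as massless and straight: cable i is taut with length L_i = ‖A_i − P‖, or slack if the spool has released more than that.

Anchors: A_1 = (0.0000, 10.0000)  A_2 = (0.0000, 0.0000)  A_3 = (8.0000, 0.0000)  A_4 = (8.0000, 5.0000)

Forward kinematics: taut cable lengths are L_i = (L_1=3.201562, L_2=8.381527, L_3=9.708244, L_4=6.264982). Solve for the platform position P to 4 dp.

circle eqns → linear via eq_j − eq_1; set c_j = A_j·A_j − L_j²
c_1 = 0.0000+100.0000−10.2500 = 89.7500
0.0000·x + 20.0000·y = c_1−c_2 = 160.0000
-16.0000·x + 20.0000·y = c_1−c_3 = 120.0000
-16.0000·x + 10.0000·y = c_1−c_4 = 40.0000
solve first two rows → x=2.5000, y=8.0000
check cable 4: ‖A_4−P‖² = 39.2500 ≈ L_4² = 39.2500 ✓

(2.5000, 8.0000)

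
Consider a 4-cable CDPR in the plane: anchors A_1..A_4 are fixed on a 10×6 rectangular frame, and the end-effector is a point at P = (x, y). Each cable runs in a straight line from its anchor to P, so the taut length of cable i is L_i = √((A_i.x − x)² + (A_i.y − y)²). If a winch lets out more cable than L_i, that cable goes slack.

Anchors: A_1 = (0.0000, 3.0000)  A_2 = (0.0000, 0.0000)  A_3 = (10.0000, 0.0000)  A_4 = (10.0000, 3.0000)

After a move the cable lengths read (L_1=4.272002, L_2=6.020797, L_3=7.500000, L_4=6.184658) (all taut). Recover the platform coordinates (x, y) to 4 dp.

each cable: (A_i−P)·(A_i−P) = L_i²; let c_i = ‖A_i‖²−L_i²
c_1 = 0.0000+9.0000−18.2500 = -9.2500
row 1: 0.0000x + 6.0000y = 27.0000  (c_2=-36.2500)
row 2: -20.0000x + 6.0000y = -53.0000  (c_3=43.7500)
row 3: -20.0000x + 0.0000y = -80.0000  (c_4=70.7500)
Cramer on rows 1–2 → x = 4.0000, y = 4.5000
check cable 4: ‖A_4−P‖² = 38.2500 ≈ L_4² = 38.2500 ✓

(4.0000, 4.5000)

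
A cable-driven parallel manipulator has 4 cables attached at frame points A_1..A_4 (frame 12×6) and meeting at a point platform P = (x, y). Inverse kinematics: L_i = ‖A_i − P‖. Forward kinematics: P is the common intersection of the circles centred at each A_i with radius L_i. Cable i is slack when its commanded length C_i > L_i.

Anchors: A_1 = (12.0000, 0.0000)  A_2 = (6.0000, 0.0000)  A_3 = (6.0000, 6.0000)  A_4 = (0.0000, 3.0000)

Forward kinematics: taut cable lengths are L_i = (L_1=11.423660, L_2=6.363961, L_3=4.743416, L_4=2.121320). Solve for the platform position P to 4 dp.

(1.5000, 4.5000)

circle eqns → linear via eq_j − eq_1; set c_j = A_j·A_j − L_j²
c_1 = 144.0000+0.0000−130.5000 = 13.5000
12.0000·x + 0.0000·y = c_1−c_2 = 18.0000
12.0000·x − 12.0000·y = c_1−c_3 = -36.0000
24.0000·x − 6.0000·y = c_1−c_4 = 9.0000
solve first two rows → x=1.5000, y=4.5000
check cable 4: ‖A_4−P‖² = 4.5000 ≈ L_4² = 4.5000 ✓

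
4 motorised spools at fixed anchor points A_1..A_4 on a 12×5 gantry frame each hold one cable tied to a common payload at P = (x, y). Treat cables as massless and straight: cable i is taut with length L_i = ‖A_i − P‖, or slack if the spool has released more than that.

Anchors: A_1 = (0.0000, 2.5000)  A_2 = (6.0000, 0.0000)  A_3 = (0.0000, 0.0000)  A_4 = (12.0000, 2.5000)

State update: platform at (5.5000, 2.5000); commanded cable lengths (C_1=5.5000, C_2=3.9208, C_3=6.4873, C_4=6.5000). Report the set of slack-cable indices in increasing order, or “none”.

2, 3

i=1: geometric 5.5000 vs commanded 5.5000 ⇒ taut
i=2: geometric 2.5495 vs commanded 3.9208 ⇒ slack
i=3: geometric 6.0415 vs commanded 6.4873 ⇒ slack
i=4: geometric 6.5000 vs commanded 6.5000 ⇒ taut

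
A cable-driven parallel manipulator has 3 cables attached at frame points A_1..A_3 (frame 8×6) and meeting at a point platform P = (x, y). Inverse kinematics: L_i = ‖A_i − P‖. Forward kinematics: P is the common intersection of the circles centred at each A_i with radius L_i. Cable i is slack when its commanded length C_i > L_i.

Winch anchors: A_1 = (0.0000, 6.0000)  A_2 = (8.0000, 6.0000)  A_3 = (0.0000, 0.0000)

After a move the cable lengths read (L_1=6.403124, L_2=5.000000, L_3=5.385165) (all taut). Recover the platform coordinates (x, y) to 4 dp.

(5.0000, 2.0000)

expand ‖A_i−P‖²=L_i² and subtract eq 1 (q_i ≔ ‖A_i‖²−L_i²)
q_1 = 0.0000+36.0000−41.0000 = -5.0000
eq1−eq2 → [-16.0000  0.0000]·P = -80.0000
eq1−eq3 → [0.0000  12.0000]·P = 24.0000
2×2 solve → P = (5.0000, 2.0000)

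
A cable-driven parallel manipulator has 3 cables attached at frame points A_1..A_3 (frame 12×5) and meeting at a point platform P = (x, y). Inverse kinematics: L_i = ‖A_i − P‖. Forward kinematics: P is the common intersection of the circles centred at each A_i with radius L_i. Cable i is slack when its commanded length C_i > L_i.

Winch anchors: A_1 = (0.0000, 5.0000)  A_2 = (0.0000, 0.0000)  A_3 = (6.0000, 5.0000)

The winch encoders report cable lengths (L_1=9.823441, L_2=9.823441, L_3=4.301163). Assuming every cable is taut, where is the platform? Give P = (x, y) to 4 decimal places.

circle eqns → linear via eq_j − eq_1; set q_j = A_j·A_j − L_j²
q_1 = 0.0000+25.0000−96.5000 = -71.5000
0.0000·x + 10.0000·y = q_1−q_2 = 25.0000
-12.0000·x + 0.0000·y = q_1−q_3 = -114.0000
solve first two rows → x=9.5000, y=2.5000

(9.5000, 2.5000)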